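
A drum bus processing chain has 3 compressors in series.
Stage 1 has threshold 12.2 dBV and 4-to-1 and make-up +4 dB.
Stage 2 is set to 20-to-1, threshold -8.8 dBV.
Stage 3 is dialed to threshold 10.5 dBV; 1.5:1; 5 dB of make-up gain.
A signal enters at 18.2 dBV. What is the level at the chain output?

Stage 1: 6 dB above 12.2 dBV, reduced 4:1 to 1.5 dB above → 13.7 dBV; +4 dB make-up → 17.7 dBV.
Stage 2: overshoot 26.5 dB → 26.5/20 = 1.325 dB → -7.475 dBV.
Stage 3: -7.475 dBV ≤ 10.5 dBV, so stage 3 doesn't engage; make-up brings it to -2.475 dBV.

-2.475 dBV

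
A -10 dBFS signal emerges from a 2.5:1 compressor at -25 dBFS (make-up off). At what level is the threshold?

Input is 25 dB above T (since output overshoot × R = input overshoot: (-25 − T)·2.5 = -10 − T gives T = -35 dBFS).
Check: -35 + (-10 − (-35))/2.5 = -35 + 10 = -25 dBFS. ✓

-35 dBFS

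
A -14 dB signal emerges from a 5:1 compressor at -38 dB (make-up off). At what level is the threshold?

Gain reduction = -14 − (-38) = 24 dB; output overshoot = GR / (R − 1) = 24 / 4 = 6 dB.
Threshold = output − output overshoot = -38 − 6 = -44 dB.

-44 dB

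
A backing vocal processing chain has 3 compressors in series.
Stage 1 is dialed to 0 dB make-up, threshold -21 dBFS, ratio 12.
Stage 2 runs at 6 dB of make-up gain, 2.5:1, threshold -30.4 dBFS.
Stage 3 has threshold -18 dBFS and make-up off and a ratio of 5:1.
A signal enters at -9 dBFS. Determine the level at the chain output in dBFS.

-20.24 dBFS

Stage 1: overshoot 12 dB → 12/12 = 1 dB → -20 dBFS.
Stage 2: overshoot 10.4 dB → 10.4/2.5 = 4.16 dB → -26.24 dBFS; +6 dB make-up → -20.24 dBFS.
Stage 3: -20.24 dBFS is at or below the -18 dBFS threshold — no compression; output -20.24 dBFS.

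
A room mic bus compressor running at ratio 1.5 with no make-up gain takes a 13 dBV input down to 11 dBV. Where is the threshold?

Gain reduction = 13 − 11 = 2 dB; output overshoot = GR / (R − 1) = 2 / 0.5 = 4 dB.
Threshold = output − output overshoot = 11 − 4 = 7 dBV.

7 dBV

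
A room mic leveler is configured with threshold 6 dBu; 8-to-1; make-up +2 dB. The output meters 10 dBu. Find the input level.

22 dBu

Remove make-up: 10 − 2 = 8 dBu.
That's 2 dB above the 6 dBu threshold.
Undo the ratio: input overshoot = 2 × 8 = 16 dB, giving input = 22 dBu.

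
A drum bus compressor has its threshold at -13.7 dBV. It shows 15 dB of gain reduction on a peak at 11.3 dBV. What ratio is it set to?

2.5:1

Input overshoot = 11.3 − (-13.7) = 25 dB.
Output overshoot = 25 − 15 = 10 dB.
Ratio = input overshoot / output overshoot = 25 / 10 = 2.5.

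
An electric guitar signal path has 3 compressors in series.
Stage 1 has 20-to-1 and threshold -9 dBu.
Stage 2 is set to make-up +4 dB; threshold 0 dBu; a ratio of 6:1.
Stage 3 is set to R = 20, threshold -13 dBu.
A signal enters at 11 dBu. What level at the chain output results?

Stage 1: 20 dB above -9 dBu, reduced 20:1 to 1 dB above → -8 dBu.
Stage 2: -8 dBu ≤ 0 dBu, so stage 2 doesn't engage; make-up brings it to -4 dBu.
Stage 3: -4 dBu is 9 dB over -13 dBu; at 20:1 that becomes 0.45 dB over, giving -12.55 dBu.

-12.55 dBu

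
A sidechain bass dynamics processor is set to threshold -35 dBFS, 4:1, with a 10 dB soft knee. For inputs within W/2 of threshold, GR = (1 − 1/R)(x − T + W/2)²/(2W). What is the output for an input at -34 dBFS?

x − T + W/2 = -34 − (-35) + 5 = 6.
GR = (1 − 1/4) × 6² / 20 = 0.75 × 36 / 20 = 1.35 dB.
Output = -34 − 1.35 = -35.35 dBFS.

-35.35 dBFS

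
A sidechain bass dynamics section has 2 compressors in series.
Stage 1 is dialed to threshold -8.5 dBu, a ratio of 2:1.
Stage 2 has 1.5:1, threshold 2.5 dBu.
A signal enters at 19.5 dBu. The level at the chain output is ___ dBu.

Stage 1: overshoot 28 dB → 28/2 = 14 dB → 5.5 dBu.
Stage 2: overshoot 3 dB → 3/1.5 = 2 dB → 4.5 dBu.

4.5 dBu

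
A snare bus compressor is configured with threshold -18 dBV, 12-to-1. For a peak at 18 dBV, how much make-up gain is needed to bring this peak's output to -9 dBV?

Overshoot 36 dB → 36/12 = 3 dB after compression, so the compressed level is -18 + 3 = -15 dBV.
Make-up = target − compressed = -9 − (-15) = 6 dB.

6 dB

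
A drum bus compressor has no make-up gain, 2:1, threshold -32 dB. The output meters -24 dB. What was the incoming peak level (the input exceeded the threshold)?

The compressed level sits -24 − (-32) = 8 dB over threshold.
Input overshoot = R × output overshoot = 16 dB → input = -32 + 16 = -16 dB.

-16 dB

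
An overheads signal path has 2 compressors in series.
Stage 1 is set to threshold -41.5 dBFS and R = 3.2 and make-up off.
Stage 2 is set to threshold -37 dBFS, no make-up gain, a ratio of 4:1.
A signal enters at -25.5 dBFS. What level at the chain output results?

Stage 1: -25.5 dBFS is 16 dB over -41.5 dBFS; at 3.2:1 that becomes 5 dB over, giving -36.5 dBFS.
Stage 2: 0.5 dB above -37 dBFS, reduced 4:1 to 0.125 dB above → -36.875 dBFS.

-36.875 dBFS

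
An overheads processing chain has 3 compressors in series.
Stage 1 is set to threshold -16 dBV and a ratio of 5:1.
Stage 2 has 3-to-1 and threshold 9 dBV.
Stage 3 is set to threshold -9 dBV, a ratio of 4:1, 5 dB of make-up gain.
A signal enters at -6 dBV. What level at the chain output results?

Stage 1: 10 dB above -16 dBV, reduced 5:1 to 2 dB above → -14 dBV.
Stage 2: -14 dBV ≤ 9 dBV, so stage 2 doesn't engage; output -14 dBV.
Stage 3: below threshold (-14 ≤ -9); passes unchanged; make-up brings it to -9 dBV.

-9 dBV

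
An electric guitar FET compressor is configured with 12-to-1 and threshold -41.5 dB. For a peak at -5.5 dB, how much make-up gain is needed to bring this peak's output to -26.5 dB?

12 dB

Without make-up, output = threshold + overshoot/12 = -41.5 + 3 = -38.5 dB.
Gap to target: 12 dB.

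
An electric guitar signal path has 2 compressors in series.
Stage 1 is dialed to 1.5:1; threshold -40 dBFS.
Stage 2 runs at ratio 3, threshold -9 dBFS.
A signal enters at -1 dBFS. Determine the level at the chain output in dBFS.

Stage 1: 39 dB above -40 dBFS, reduced 1.5:1 to 26 dB above → -14 dBFS.
Stage 2: below threshold (-14 ≤ -9); passes unchanged; output -14 dBFS.

-14 dBFS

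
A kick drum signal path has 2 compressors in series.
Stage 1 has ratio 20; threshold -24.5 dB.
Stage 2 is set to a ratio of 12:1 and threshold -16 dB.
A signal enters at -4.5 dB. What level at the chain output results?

Stage 1: -4.5 dB is 20 dB over -24.5 dB; at 20:1 that becomes 1 dB over, giving -23.5 dB.
Stage 2: below threshold (-23.5 ≤ -16); passes unchanged; output -23.5 dB.

-23.5 dB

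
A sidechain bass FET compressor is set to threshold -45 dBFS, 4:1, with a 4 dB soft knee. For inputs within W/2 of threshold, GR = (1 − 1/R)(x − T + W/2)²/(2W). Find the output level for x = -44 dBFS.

x − T + W/2 = -44 − (-45) + 2 = 3.
GR = (1 − 1/4) × 3² / 8 = 0.75 × 9 / 8 = 0.84375 dB.
Output = -44 − 0.84375 = -44.84375 dBFS.

-44.84375 dBFS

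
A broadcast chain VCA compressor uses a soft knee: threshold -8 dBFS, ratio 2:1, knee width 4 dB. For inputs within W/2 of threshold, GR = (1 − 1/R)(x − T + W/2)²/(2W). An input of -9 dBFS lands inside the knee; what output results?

-9.0625 dBFS

x − T + W/2 = -9 − (-8) + 2 = 1.
GR = (1 − 1/2) × 1² / 8 = 0.5 × 1 / 8 = 0.0625 dB.
Output = -9 − 0.0625 = -9.0625 dBFS.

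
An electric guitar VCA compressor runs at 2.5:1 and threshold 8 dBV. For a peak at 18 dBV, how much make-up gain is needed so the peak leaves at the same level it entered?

Overshoot 10 dB → 10/2.5 = 4 dB after compression, so the compressed level is 8 + 4 = 12 dBV.
Make-up = target − compressed = 18 − 12 = 6 dB.

6 dB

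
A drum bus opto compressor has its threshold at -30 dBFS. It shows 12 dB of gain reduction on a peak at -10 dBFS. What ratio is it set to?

Input overshoot = -10 − (-30) = 20 dB.
Output overshoot = 20 − 12 = 8 dB.
Ratio = input overshoot / output overshoot = 20 / 8 = 2.5.

2.5:1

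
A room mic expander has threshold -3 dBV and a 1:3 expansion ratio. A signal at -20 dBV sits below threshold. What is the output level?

-54 dBV

The input is 17 dB below the -3 dBV threshold.
A 1:3 expander multiplies undershoot by 3: 17 × 3 = 51 dB below threshold.
Output = -3 − 51 = -54 dBV.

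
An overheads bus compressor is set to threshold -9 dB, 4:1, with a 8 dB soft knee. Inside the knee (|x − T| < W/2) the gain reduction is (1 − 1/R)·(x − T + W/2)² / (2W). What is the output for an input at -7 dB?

x − T + W/2 = -7 − (-9) + 4 = 6.
GR = (1 − 1/4) × 6² / 16 = 0.75 × 36 / 16 = 1.6875 dB.
Output = -7 − 1.6875 = -8.6875 dB.

-8.6875 dB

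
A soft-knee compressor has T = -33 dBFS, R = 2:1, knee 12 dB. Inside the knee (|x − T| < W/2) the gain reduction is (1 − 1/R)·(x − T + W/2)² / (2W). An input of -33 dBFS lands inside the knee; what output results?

x − T + W/2 = -33 − (-33) + 6 = 6.
GR = (1 − 1/2) × 6² / 24 = 0.5 × 36 / 24 = 0.75 dB.
Output = -33 − 0.75 = -33.75 dBFS.

-33.75 dBFS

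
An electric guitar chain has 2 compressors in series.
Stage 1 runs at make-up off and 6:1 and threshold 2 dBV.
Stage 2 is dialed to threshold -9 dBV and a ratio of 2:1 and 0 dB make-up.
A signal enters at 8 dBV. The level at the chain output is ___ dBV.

Stage 1: overshoot 6 dB → 6/6 = 1 dB → 3 dBV.
Stage 2: 12 dB above -9 dBV, reduced 2:1 to 6 dB above → -3 dBV.

-3 dBV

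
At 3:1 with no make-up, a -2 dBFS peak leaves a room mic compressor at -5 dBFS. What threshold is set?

-6.5 dBFS

Let T be the threshold. Output overshoot = (input overshoot)/R, so -5 − T = (-2 − T)/3.
3·(-5 − T) = -2 − T → 2·T = -15 − (-2) = -13.
T = -13/2 = -6.5 dBFS.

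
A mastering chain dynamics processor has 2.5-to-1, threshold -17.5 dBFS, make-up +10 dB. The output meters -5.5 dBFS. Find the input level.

Before make-up, the level was -5.5 − 10 = -15.5 dBFS.
That's 2 dB above the -17.5 dBFS threshold.
Input overshoot = R × output overshoot = 5 dB → input = -17.5 + 5 = -12.5 dBFS.

-12.5 dBFS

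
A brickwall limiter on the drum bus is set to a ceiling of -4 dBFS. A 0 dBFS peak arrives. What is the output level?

-4 dBFS

The limiter clamps the peak to its -4 dBFS ceiling.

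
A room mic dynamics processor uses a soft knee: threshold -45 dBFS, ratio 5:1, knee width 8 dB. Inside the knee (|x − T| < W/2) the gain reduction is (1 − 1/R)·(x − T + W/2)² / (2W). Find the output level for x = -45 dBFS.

-45.8 dBFS

x − T + W/2 = -45 − (-45) + 4 = 4.
GR = (1 − 1/5) × 4² / 16 = 0.8 × 16 / 16 = 0.8 dB.
Output = -45 − 0.8 = -45.8 dBFS.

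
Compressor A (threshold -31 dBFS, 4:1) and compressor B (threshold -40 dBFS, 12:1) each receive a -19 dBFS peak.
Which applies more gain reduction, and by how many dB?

B, by 10.25 dB

A: GR = 12 − 12/4 = 9 dB.
B: GR = 21 − 21/12 = 19.25 dB.
B applies 10.25 dB more gain reduction.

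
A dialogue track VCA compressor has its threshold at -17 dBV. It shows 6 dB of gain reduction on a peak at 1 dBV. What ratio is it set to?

Input overshoot = 1 − (-17) = 18 dB.
Output overshoot = 18 − 6 = 12 dB.
Ratio = input overshoot / output overshoot = 18 / 12 = 1.5.

1.5:1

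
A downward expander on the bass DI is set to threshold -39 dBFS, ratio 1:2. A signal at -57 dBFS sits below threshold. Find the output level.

The input is 18 dB below the -39 dBFS threshold.
A 1:2 expander multiplies undershoot by 2: 18 × 2 = 36 dB below threshold.
Output = -39 − 36 = -75 dBFS.

-75 dBFS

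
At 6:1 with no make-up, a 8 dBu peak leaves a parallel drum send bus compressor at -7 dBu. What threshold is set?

Let T be the threshold. Output overshoot = (input overshoot)/R, so -7 − T = (8 − T)/6.
6·(-7 − T) = 8 − T → 5·T = -42 − 8 = -50.
T = -50/5 = -10 dBu.

-10 dBu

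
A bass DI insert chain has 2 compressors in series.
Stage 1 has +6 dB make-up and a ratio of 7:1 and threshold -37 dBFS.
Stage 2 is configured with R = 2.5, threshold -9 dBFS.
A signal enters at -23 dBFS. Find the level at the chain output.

Stage 1: -23 dBFS is 14 dB over -37 dBFS; at 7:1 that becomes 2 dB over, giving -35 dBFS; +6 dB make-up → -29 dBFS.
Stage 2: -29 dBFS ≤ -9 dBFS, so stage 2 doesn't engage; output -29 dBFS.

-29 dBFS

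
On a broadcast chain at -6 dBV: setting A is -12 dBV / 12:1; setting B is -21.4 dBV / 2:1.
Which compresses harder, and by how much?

B, by 2.2 dB

A: GR = 6 − 6/12 = 5.5 dB.
B: GR = 15.4 − 15.4/2 = 7.7 dB.
B reduces 2.2 dB more.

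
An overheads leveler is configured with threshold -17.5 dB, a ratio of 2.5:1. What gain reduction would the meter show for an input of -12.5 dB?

Overshoot = -12.5 − (-17.5) = 5 dB.
At 2.5:1, output sits 5/2.5 = 2 dB above threshold.
So the signal is attenuated by 5 − 2 = 3 dB.

3 dB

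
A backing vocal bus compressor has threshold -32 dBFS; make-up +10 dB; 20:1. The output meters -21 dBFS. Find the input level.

Before make-up, the level was -21 − 10 = -31 dBFS.
Post-compression overshoot = -31 − (-32) = 1 dB.
Undo the ratio: input overshoot = 1 × 20 = 20 dB, giving input = -12 dBFS.

-12 dBFS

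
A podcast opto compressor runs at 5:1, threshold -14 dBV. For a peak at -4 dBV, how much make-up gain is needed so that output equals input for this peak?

8 dB

Without make-up, output = threshold + overshoot/5 = -14 + 2 = -12 dBV.
Gap to target: 8 dB.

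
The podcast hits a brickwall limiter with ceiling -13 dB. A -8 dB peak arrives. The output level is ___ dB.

-13 dB

At ∞:1, everything above -13 dB is held at the ceiling.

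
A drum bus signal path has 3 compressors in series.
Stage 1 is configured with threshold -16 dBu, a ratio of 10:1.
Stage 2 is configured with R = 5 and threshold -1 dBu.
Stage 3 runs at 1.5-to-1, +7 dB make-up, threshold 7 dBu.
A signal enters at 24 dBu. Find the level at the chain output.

-5 dBu

Stage 1: 40 dB above -16 dBu, reduced 10:1 to 4 dB above → -12 dBu.
Stage 2: -12 dBu is at or below the -1 dBu threshold — no compression; output -12 dBu.
Stage 3: -12 dBu is at or below the 7 dBu threshold — no compression; make-up brings it to -5 dBu.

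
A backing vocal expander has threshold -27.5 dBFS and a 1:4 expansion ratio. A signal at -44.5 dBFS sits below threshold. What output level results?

The input is 17 dB below the -27.5 dBFS threshold.
A 1:4 expander multiplies undershoot by 4: 17 × 4 = 68 dB below threshold.
Output = -27.5 − 68 = -95.5 dBFS.

-95.5 dBFS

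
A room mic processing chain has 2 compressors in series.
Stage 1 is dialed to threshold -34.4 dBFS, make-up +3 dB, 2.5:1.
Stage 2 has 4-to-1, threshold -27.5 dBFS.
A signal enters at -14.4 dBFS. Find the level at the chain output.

Stage 1: -14.4 dBFS is 20 dB over -34.4 dBFS; at 2.5:1 that becomes 8 dB over, giving -26.4 dBFS; +3 dB make-up → -23.4 dBFS.
Stage 2: 4.1 dB above -27.5 dBFS, reduced 4:1 to 1.025 dB above → -26.475 dBFS.

-26.475 dBFS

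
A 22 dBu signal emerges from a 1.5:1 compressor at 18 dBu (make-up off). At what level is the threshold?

10 dBu

Gain reduction = 22 − 18 = 4 dB; output overshoot = GR / (R − 1) = 4 / 0.5 = 8 dB.
Threshold = output − output overshoot = 18 − 8 = 10 dBu.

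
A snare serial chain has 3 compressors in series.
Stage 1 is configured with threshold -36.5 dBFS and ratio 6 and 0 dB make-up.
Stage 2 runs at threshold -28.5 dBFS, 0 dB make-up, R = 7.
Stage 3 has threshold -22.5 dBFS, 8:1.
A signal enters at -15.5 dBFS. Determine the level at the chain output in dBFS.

-33 dBFS

Stage 1: overshoot 21 dB → 21/6 = 3.5 dB → -33 dBFS.
Stage 2: below threshold (-33 ≤ -28.5); passes unchanged; output -33 dBFS.
Stage 3: -33 dBFS ≤ -22.5 dBFS, so stage 3 doesn't engage; output -33 dBFS.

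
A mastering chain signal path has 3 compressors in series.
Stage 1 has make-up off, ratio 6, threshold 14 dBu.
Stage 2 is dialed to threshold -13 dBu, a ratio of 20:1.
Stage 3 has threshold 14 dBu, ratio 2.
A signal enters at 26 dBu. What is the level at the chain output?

-11.55 dBu

Stage 1: 26 dBu is 12 dB over 14 dBu; at 6:1 that becomes 2 dB over, giving 16 dBu.
Stage 2: overshoot 29 dB → 29/20 = 1.45 dB → -11.55 dBu.
Stage 3: -11.55 dBu is at or below the 14 dBu threshold — no compression; output -11.55 dBu.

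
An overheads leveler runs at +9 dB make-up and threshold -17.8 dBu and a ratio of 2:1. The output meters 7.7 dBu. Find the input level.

Stripping the +9 dB make-up gives -1.3 dBu at the gain stage.
That's 16.5 dB above the -17.8 dBu threshold.
Input overshoot = R × output overshoot = 33 dB → input = -17.8 + 33 = 15.2 dBu.

15.2 dBu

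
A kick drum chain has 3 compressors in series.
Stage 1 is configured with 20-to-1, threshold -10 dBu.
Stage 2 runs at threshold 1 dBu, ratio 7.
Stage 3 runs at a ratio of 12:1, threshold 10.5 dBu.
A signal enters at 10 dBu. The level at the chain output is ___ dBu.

-9 dBu

Stage 1: 20 dB above -10 dBu, reduced 20:1 to 1 dB above → -9 dBu.
Stage 2: -9 dBu is at or below the 1 dBu threshold — no compression; output -9 dBu.
Stage 3: -9 dBu ≤ 10.5 dBu, so stage 3 doesn't engage; output -9 dBu.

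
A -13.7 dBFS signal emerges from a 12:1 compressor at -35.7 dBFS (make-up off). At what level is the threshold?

Input is 24 dB above T (since output overshoot × R = input overshoot: (-35.7 − T)·12 = -13.7 − T gives T = -37.7 dBFS).
Check: -37.7 + (-13.7 − (-37.7))/12 = -37.7 + 2 = -35.7 dBFS. ✓

-37.7 dBFS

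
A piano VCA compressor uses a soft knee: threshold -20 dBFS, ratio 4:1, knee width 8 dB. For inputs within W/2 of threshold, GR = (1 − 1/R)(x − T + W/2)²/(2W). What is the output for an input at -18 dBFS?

-19.6875 dBFS

x − T + W/2 = -18 − (-20) + 4 = 6.
GR = (1 − 1/4) × 6² / 16 = 0.75 × 36 / 16 = 1.6875 dB.
Output = -18 − 1.6875 = -19.6875 dBFS.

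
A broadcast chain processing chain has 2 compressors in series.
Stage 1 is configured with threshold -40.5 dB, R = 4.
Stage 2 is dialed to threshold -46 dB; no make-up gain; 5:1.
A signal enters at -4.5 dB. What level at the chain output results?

Stage 1: 36 dB above -40.5 dB, reduced 4:1 to 9 dB above → -31.5 dB.
Stage 2: -31.5 dB is 14.5 dB over -46 dB; at 5:1 that becomes 2.9 dB over, giving -43.1 dB.

-43.1 dB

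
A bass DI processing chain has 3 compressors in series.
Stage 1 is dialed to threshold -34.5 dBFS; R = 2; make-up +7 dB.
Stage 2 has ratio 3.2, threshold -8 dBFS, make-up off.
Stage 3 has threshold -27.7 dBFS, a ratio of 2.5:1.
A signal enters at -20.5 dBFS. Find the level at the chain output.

Stage 1: overshoot 14 dB → 14/2 = 7 dB → -27.5 dBFS; +7 dB make-up → -20.5 dBFS.
Stage 2: below threshold (-20.5 ≤ -8); passes unchanged; output -20.5 dBFS.
Stage 3: 7.2 dB above -27.7 dBFS, reduced 2.5:1 to 2.88 dB above → -24.82 dBFS.

-24.82 dBFS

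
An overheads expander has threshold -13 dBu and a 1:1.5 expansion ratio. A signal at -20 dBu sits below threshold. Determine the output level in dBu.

-23.5 dBu

Below threshold, a 1:1.5 expander applies gain = (1.5−1)×(T − x) of attenuation.
(1.5−1) × 7 = 3.5 dB, so output = -20 − 3.5 = -23.5 dBu.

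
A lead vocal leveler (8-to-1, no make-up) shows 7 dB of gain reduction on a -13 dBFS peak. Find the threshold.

Input is 8 dB above T (since output overshoot × R = input overshoot: (-20 − T)·8 = -13 − T gives T = -21 dBFS).
Check: -21 + (-13 − (-21))/8 = -21 + 1 = -20 dBFS. ✓

-21 dBFS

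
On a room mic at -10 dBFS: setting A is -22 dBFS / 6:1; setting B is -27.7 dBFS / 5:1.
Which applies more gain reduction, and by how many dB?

A: 12 dB over, compressed to 2 dB over, so 10 dB of GR.
B: 17.7 dB over, compressed to 3.54 dB over, so 14.16 dB of GR.
Difference: 4.16 dB in favour of B.

B, by 4.16 dB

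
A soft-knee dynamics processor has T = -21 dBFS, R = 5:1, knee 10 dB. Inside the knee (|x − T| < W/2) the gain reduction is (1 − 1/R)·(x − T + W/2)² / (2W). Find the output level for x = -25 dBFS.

x − T + W/2 = -25 − (-21) + 5 = 1.
GR = (1 − 1/5) × 1² / 20 = 0.8 × 1 / 20 = 0.04 dB.
Output = -25 − 0.04 = -25.04 dBFS.

-25.04 dBFS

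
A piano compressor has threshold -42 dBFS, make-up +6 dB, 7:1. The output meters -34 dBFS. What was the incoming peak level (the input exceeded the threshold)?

Before make-up, the level was -34 − 6 = -40 dBFS.
Post-compression overshoot = -40 − (-42) = 2 dB.
Undo the ratio: input overshoot = 2 × 7 = 14 dB, giving input = -28 dBFS.

-28 dBFS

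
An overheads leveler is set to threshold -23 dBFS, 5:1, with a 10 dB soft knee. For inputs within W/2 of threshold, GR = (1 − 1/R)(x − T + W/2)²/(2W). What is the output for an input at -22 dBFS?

-23.44 dBFS

x − T + W/2 = -22 − (-23) + 5 = 6.
GR = (1 − 1/5) × 6² / 20 = 0.8 × 36 / 20 = 1.44 dB.
Output = -22 − 1.44 = -23.44 dBFS.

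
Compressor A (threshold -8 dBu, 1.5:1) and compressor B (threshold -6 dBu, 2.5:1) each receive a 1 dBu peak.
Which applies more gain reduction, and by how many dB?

B, by 1.2 dB

A: GR = 9 − 9/1.5 = 3 dB.
B: GR = 7 − 7/2.5 = 4.2 dB.
Difference: 1.2 dB in favour of B.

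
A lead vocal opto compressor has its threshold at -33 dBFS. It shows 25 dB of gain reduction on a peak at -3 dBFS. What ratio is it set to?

Input overshoot = -3 − (-33) = 30 dB.
Output overshoot = 30 − 25 = 5 dB.
Ratio = input overshoot / output overshoot = 30 / 5 = 6.

6:1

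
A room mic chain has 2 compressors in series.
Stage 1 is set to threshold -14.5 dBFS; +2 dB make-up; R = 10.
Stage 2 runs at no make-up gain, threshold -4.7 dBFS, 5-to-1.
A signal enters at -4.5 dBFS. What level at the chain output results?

-11.5 dBFS

Stage 1: 10 dB above -14.5 dBFS, reduced 10:1 to 1 dB above → -13.5 dBFS; +2 dB make-up → -11.5 dBFS.
Stage 2: below threshold (-11.5 ≤ -4.7); passes unchanged; output -11.5 dBFS.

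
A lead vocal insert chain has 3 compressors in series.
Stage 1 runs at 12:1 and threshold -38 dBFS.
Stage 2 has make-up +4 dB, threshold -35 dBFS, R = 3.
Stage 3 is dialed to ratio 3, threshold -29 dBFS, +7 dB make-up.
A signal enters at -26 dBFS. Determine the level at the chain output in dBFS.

Stage 1: overshoot 12 dB → 12/12 = 1 dB → -37 dBFS.
Stage 2: below threshold (-37 ≤ -35); passes unchanged; make-up brings it to -33 dBFS.
Stage 3: -33 dBFS ≤ -29 dBFS, so stage 3 doesn't engage; make-up brings it to -26 dBFS.

-26 dBFS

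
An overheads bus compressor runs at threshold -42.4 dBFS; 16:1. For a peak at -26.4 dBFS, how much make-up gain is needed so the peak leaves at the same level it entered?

Overshoot 16 dB → 16/16 = 1 dB after compression, so the compressed level is -42.4 + 1 = -41.4 dBFS.
Make-up = target − compressed = -26.4 − (-41.4) = 15 dB.

15 dB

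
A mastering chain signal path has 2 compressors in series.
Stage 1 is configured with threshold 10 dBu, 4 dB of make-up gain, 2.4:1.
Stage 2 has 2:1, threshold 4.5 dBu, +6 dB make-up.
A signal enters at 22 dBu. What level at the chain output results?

17.75 dBu

Stage 1: 12 dB above 10 dBu, reduced 2.4:1 to 5 dB above → 15 dBu; +4 dB make-up → 19 dBu.
Stage 2: 19 dBu is 14.5 dB over 4.5 dBu; at 2:1 that becomes 7.25 dB over, giving 11.75 dBu; +6 dB make-up → 17.75 dBu.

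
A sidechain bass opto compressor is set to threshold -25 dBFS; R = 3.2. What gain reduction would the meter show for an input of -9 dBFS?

11 dB

-9 dBFS exceeds the threshold by 16 dB.
A 3.2:1 ratio leaves 5 dB of that excess.
So the signal is attenuated by 16 − 5 = 11 dB.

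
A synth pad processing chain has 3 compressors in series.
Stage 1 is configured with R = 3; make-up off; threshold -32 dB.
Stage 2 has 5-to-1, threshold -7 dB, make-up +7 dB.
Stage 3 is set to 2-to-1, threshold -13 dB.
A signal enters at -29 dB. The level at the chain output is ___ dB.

Stage 1: -29 dB is 3 dB over -32 dB; at 3:1 that becomes 1 dB over, giving -31 dB.
Stage 2: -31 dB is at or below the -7 dB threshold — no compression; make-up brings it to -24 dB.
Stage 3: -24 dB is at or below the -13 dB threshold — no compression; output -24 dB.

-24 dB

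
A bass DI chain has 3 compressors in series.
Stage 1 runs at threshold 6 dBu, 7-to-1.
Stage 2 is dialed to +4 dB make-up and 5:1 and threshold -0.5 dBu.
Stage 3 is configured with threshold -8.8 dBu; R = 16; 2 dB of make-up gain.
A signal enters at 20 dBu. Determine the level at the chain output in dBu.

Stage 1: 14 dB above 6 dBu, reduced 7:1 to 2 dB above → 8 dBu.
Stage 2: 8 dBu is 8.5 dB over -0.5 dBu; at 5:1 that becomes 1.7 dB over, giving 1.2 dBu; +4 dB make-up → 5.2 dBu.
Stage 3: overshoot 14 dB → 14/16 = 0.875 dB → -7.925 dBu; +2 dB make-up → -5.925 dBu.

-5.925 dBu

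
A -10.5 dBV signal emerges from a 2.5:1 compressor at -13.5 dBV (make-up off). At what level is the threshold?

Let T be the threshold. Output overshoot = (input overshoot)/R, so -13.5 − T = (-10.5 − T)/2.5.
2.5·(-13.5 − T) = -10.5 − T → 1.5·T = -33.75 − (-10.5) = -23.25.
T = -23.25/1.5 = -15.5 dBV.

-15.5 dBV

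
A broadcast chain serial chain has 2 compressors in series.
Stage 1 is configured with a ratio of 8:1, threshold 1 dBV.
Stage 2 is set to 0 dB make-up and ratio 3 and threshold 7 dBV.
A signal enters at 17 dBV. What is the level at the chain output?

Stage 1: 16 dB above 1 dBV, reduced 8:1 to 2 dB above → 3 dBV.
Stage 2: below threshold (3 ≤ 7); passes unchanged; output 3 dBV.

3 dBV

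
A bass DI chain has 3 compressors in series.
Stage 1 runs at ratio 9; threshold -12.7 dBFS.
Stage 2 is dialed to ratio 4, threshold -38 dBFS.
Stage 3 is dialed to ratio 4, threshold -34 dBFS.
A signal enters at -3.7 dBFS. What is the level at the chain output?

Stage 1: -3.7 dBFS is 9 dB over -12.7 dBFS; at 9:1 that becomes 1 dB over, giving -11.7 dBFS.
Stage 2: -11.7 dBFS is 26.3 dB over -38 dBFS; at 4:1 that becomes 6.575 dB over, giving -31.425 dBFS.
Stage 3: 2.575 dB above -34 dBFS, reduced 4:1 to 0.64375 dB above → -33.35625 dBFS.

-33.35625 dBFS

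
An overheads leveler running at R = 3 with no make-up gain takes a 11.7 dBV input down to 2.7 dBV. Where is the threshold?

Gain reduction = 11.7 − 2.7 = 9 dB; output overshoot = GR / (R − 1) = 9 / 2 = 4.5 dB.
Threshold = output − output overshoot = 2.7 − 4.5 = -1.8 dBV.

-1.8 dBV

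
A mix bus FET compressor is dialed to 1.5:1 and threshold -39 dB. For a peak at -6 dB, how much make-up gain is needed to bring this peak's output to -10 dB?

7 dB

The peak compresses to -39 + 33/1.5 = -17 dB.
To reach -10 dB requires -10 − (-17) = 7 dB of make-up.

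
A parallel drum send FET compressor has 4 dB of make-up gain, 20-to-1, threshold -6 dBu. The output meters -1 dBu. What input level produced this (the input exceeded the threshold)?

Before make-up, the level was -1 − 4 = -5 dBu.
Post-compression overshoot = -5 − (-6) = 1 dB.
Before 20:1 compression the overshoot was 1 × 20 = 20 dB, so input = -6 + 20 = 14 dBu.

14 dBu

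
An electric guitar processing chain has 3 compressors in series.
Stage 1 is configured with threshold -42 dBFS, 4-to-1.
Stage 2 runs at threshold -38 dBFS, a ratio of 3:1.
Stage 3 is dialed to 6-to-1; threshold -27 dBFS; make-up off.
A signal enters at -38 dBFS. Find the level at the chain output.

-41 dBFS

Stage 1: -38 dBFS is 4 dB over -42 dBFS; at 4:1 that becomes 1 dB over, giving -41 dBFS.
Stage 2: below threshold (-41 ≤ -38); passes unchanged; output -41 dBFS.
Stage 3: -41 dBFS ≤ -27 dBFS, so stage 3 doesn't engage; output -41 dBFS.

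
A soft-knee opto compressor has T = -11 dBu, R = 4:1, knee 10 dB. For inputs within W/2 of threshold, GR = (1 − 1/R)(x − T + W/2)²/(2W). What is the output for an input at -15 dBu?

-15.0375 dBu

x − T + W/2 = -15 − (-11) + 5 = 1.
GR = (1 − 1/4) × 1² / 20 = 0.75 × 1 / 20 = 0.0375 dB.
Output = -15 − 0.0375 = -15.0375 dBu.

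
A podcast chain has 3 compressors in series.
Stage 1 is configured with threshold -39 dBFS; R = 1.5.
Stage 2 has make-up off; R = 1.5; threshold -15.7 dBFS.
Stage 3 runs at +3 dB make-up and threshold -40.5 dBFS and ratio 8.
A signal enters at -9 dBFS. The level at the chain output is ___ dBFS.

-34.8125 dBFS

Stage 1: overshoot 30 dB → 30/1.5 = 20 dB → -19 dBFS.
Stage 2: -19 dBFS ≤ -15.7 dBFS, so stage 2 doesn't engage; output -19 dBFS.
Stage 3: 21.5 dB above -40.5 dBFS, reduced 8:1 to 2.6875 dB above → -37.8125 dBFS; +3 dB make-up → -34.8125 dBFS.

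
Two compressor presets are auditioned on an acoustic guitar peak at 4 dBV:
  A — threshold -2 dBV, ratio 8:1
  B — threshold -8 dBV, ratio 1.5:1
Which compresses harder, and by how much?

A, by 1.25 dB

A: 6 dB over, compressed to 0.75 dB over, so 5.25 dB of GR.
B: 12 dB over, compressed to 8 dB over, so 4 dB of GR.
A reduces 1.25 dB more.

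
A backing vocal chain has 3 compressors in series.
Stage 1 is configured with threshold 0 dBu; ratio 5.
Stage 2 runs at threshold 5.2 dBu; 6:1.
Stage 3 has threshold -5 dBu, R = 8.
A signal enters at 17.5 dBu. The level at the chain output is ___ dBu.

-3.9375 dBu

Stage 1: 17.5 dBu is 17.5 dB over 0 dBu; at 5:1 that becomes 3.5 dB over, giving 3.5 dBu.
Stage 2: 3.5 dBu is at or below the 5.2 dBu threshold — no compression; output 3.5 dBu.
Stage 3: 8.5 dB above -5 dBu, reduced 8:1 to 1.0625 dB above → -3.9375 dBu.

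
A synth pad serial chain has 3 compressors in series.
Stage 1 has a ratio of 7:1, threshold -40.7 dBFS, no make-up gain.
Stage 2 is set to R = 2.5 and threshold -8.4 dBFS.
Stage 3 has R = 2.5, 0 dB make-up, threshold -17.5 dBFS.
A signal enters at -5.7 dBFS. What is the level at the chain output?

Stage 1: overshoot 35 dB → 35/7 = 5 dB → -35.7 dBFS.
Stage 2: below threshold (-35.7 ≤ -8.4); passes unchanged; output -35.7 dBFS.
Stage 3: below threshold (-35.7 ≤ -17.5); passes unchanged; output -35.7 dBFS.

-35.7 dBFS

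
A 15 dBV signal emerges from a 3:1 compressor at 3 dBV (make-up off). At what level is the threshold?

Let T be the threshold. Output overshoot = (input overshoot)/R, so 3 − T = (15 − T)/3.
3·(3 − T) = 15 − T → 2·T = 9 − 15 = -6.
T = -6/2 = -3 dBV.

-3 dBV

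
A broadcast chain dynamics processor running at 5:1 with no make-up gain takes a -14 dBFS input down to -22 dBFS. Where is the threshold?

Gain reduction = -14 − (-22) = 8 dB; output overshoot = GR / (R − 1) = 8 / 4 = 2 dB.
Threshold = output − output overshoot = -22 − 2 = -24 dBFS.

-24 dBFS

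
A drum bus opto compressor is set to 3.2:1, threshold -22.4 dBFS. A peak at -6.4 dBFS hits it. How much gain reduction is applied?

11 dB

Overshoot = -6.4 − (-22.4) = 16 dB.
At 3.2:1, output sits 16/3.2 = 5 dB above threshold.
So the signal is attenuated by 16 − 5 = 11 dB.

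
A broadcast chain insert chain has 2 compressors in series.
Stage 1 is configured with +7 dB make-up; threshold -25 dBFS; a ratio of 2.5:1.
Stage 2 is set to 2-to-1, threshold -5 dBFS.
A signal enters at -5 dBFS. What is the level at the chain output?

-10 dBFS

Stage 1: overshoot 20 dB → 20/2.5 = 8 dB → -17 dBFS; +7 dB make-up → -10 dBFS.
Stage 2: -10 dBFS is at or below the -5 dBFS threshold — no compression; output -10 dBFS.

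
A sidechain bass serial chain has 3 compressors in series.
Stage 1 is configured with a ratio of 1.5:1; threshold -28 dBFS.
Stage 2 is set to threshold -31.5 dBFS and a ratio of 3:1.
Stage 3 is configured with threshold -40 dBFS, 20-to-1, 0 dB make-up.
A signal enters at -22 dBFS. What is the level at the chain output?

Stage 1: -22 dBFS is 6 dB over -28 dBFS; at 1.5:1 that becomes 4 dB over, giving -24 dBFS.
Stage 2: 7.5 dB above -31.5 dBFS, reduced 3:1 to 2.5 dB above → -29 dBFS.
Stage 3: 11 dB above -40 dBFS, reduced 20:1 to 0.55 dB above → -39.45 dBFS.

-39.45 dBFS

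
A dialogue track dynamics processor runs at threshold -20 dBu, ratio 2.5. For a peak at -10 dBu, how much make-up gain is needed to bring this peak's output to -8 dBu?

8 dB

Without make-up, output = threshold + overshoot/2.5 = -20 + 4 = -16 dBu.
Gap to target: 8 dB.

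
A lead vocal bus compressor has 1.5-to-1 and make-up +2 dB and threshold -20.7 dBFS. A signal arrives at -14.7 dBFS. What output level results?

The input is 6 dB above the -20.7 dBFS threshold.
The 6 dB excess becomes 4 dB after 1.5:1 reduction.
Output = -20.7 + 4 = -16.7 dBFS; make-up adds 2 dB, giving -14.7 dBFS.

-14.7 dBFS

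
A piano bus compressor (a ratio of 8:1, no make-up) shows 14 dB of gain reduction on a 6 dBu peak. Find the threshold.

-10 dBu

Gain reduction = 6 − (-8) = 14 dB; output overshoot = GR / (R − 1) = 14 / 7 = 2 dB.
Threshold = output − output overshoot = -8 − 2 = -10 dBu.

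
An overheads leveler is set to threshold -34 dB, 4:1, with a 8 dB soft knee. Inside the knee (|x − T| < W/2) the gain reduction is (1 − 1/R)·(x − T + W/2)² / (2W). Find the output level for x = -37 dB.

x − T + W/2 = -37 − (-34) + 4 = 1.
GR = (1 − 1/4) × 1² / 16 = 0.75 × 1 / 16 = 0.046875 dB.
Output = -37 − 0.046875 = -37.046875 dB.

-37.046875 dB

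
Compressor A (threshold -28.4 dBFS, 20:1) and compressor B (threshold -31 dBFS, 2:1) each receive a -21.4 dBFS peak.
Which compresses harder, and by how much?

A, by 1.85 dB

A: GR = 7 − 7/20 = 6.65 dB.
B: GR = 9.6 − 9.6/2 = 4.8 dB.
A reduces 1.85 dB more.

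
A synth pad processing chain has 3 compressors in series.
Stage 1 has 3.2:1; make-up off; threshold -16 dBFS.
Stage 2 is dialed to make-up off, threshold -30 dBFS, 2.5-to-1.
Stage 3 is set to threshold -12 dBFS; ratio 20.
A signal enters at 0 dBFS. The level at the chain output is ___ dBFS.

Stage 1: 0 dBFS is 16 dB over -16 dBFS; at 3.2:1 that becomes 5 dB over, giving -11 dBFS.
Stage 2: -11 dBFS is 19 dB over -30 dBFS; at 2.5:1 that becomes 7.6 dB over, giving -22.4 dBFS.
Stage 3: below threshold (-22.4 ≤ -12); passes unchanged; output -22.4 dBFS.

-22.4 dBFS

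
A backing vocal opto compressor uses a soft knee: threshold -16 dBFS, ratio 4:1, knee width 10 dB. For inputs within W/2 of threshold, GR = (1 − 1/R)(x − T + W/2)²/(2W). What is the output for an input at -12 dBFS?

x − T + W/2 = -12 − (-16) + 5 = 9.
GR = (1 − 1/4) × 9² / 20 = 0.75 × 81 / 20 = 3.0375 dB.
Output = -12 − 3.0375 = -15.0375 dBFS.

-15.0375 dBFS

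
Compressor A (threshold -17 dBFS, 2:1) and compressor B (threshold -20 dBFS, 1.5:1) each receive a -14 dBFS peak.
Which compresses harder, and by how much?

B, by 0.5 dB

A: GR = 3 − 3/2 = 1.5 dB.
B: GR = 6 − 6/1.5 = 2 dB.
B applies 0.5 dB more gain reduction.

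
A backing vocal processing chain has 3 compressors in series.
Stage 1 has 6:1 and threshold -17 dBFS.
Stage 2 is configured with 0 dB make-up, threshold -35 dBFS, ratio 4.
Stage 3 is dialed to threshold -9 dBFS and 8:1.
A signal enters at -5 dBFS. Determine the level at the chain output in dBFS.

Stage 1: overshoot 12 dB → 12/6 = 2 dB → -15 dBFS.
Stage 2: overshoot 20 dB → 20/4 = 5 dB → -30 dBFS.
Stage 3: below threshold (-30 ≤ -9); passes unchanged; output -30 dBFS.

-30 dBFS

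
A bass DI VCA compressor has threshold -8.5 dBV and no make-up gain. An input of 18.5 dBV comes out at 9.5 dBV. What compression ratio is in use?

1.5:1

Input overshoot = 18.5 − (-8.5) = 27 dB; output overshoot = 9.5 − (-8.5) = 18 dB.
Ratio = 27 / 18 = 1.5.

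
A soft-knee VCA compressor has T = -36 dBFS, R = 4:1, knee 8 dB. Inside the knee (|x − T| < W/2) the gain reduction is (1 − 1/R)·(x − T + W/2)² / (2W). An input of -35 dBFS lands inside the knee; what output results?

x − T + W/2 = -35 − (-36) + 4 = 5.
GR = (1 − 1/4) × 5² / 16 = 0.75 × 25 / 16 = 1.171875 dB.
Output = -35 − 1.171875 = -36.171875 dBFS.

-36.171875 dBFS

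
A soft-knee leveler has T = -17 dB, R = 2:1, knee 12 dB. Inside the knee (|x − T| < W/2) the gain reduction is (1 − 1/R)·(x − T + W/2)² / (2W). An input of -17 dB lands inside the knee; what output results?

-17.75 dB

x − T + W/2 = -17 − (-17) + 6 = 6.
GR = (1 − 1/2) × 6² / 24 = 0.5 × 36 / 24 = 0.75 dB.
Output = -17 − 0.75 = -17.75 dB.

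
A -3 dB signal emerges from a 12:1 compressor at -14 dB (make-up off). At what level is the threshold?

Gain reduction = -3 − (-14) = 11 dB; output overshoot = GR / (R − 1) = 11 / 11 = 1 dB.
Threshold = output − output overshoot = -14 − 1 = -15 dB.

-15 dB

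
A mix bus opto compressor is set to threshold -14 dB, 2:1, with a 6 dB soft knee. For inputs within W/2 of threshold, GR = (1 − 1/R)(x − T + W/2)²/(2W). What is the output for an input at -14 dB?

x − T + W/2 = -14 − (-14) + 3 = 3.
GR = (1 − 1/2) × 3² / 12 = 0.5 × 9 / 12 = 0.375 dB.
Output = -14 − 0.375 = -14.375 dB.

-14.375 dB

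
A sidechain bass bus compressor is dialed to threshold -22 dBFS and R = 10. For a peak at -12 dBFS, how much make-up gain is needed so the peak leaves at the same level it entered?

Without make-up, output = threshold + overshoot/10 = -22 + 1 = -21 dBFS.
Gap to target: 9 dB.

9 dB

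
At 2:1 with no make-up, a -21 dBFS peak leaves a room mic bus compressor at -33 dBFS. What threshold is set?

Input is 24 dB above T (since output overshoot × R = input overshoot: (-33 − T)·2 = -21 − T gives T = -45 dBFS).
Check: -45 + (-21 − (-45))/2 = -45 + 12 = -33 dBFS. ✓

-45 dBFS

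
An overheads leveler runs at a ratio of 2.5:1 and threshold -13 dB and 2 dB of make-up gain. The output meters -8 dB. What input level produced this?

-5.5 dB

Before make-up, the level was -8 − 2 = -10 dB.
The compressed level sits -10 − (-13) = 3 dB over threshold.
Before 2.5:1 compression the overshoot was 3 × 2.5 = 7.5 dB, so input = -13 + 7.5 = -5.5 dB.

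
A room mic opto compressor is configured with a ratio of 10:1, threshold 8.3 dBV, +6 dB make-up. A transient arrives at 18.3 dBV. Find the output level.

15.3 dBV

18.3 dBV sits 10 dB over threshold.
At 10:1 the overshoot is divided by 10, leaving 1 dB above threshold.
Output = 8.3 + 1 = 9.3 dBV; make-up adds 6 dB, giving 15.3 dBV.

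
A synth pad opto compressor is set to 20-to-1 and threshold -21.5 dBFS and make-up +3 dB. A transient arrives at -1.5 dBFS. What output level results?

The input is 20 dB above the -21.5 dBFS threshold.
The 20 dB excess becomes 1 dB after 20:1 reduction.
That puts the output at -20.5 dBFS; make-up adds 3 dB, giving -17.5 dBFS.

-17.5 dBFS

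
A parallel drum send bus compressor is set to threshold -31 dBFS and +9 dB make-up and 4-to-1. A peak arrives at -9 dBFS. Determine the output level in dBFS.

-9 dBFS sits 22 dB over threshold.
4:1 compression reduces that to 22/4 = 5.5 dB over.
Output = -31 + 5.5 = -25.5 dBFS; make-up adds 9 dB, giving -16.5 dBFS.

-16.5 dBFS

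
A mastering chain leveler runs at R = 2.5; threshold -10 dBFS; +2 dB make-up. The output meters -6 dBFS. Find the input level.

Remove make-up: -6 − 2 = -8 dBFS.
That's 2 dB above the -10 dBFS threshold.
Undo the ratio: input overshoot = 2 × 2.5 = 5 dB, giving input = -5 dBFS.

-5 dBFS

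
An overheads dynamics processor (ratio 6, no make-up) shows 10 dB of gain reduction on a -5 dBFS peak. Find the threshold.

-17 dBFS

Let T be the threshold. Output overshoot = (input overshoot)/R, so -15 − T = (-5 − T)/6.
6·(-15 − T) = -5 − T → 5·T = -90 − (-5) = -85.
T = -85/5 = -17 dBFS.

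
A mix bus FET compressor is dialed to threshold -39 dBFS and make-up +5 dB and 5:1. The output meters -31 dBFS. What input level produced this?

Remove make-up: -31 − 5 = -36 dBFS.
Post-compression overshoot = -36 − (-39) = 3 dB.
Before 5:1 compression the overshoot was 3 × 5 = 15 dB, so input = -39 + 15 = -24 dBFS.

-24 dBFS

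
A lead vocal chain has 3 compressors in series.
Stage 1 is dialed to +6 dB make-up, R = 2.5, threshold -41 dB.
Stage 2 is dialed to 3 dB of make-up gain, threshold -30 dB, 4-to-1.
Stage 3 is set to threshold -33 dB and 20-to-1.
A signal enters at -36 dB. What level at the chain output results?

-32.85 dB

Stage 1: overshoot 5 dB → 5/2.5 = 2 dB → -39 dB; +6 dB make-up → -33 dB.
Stage 2: -33 dB is at or below the -30 dB threshold — no compression; make-up brings it to -30 dB.
Stage 3: -30 dB is 3 dB over -33 dB; at 20:1 that becomes 0.15 dB over, giving -32.85 dB.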